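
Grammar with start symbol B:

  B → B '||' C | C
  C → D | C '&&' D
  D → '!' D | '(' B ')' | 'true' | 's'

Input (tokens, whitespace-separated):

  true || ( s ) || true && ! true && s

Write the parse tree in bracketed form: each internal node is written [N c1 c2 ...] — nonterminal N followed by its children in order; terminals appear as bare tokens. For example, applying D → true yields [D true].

[B [B [B [C [D true]]] || [C [D ( [B [C [D s]]] )]]] || [C [C [C [D true]] && [D ! [D true]]] && [D s]]]

B
B || C
B || C || C
C || C || C
D || C || C
true || C || C
true || D || C
true || ( B ) || C
true || ( C ) || C
true || ( D ) || C
true || ( s ) || C
true || ( s ) || C && D
true || ( s ) || C && D && D
true || ( s ) || D && D && D
true || ( s ) || true && D && D
true || ( s ) || true && ! D && D
true || ( s ) || true && ! true && D
true || ( s ) || true && ! true && s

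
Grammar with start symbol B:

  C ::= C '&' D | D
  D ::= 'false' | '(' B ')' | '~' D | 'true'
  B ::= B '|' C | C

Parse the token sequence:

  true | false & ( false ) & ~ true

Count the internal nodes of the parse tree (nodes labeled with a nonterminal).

14

[B [B [C [D true]]] | [C [C [C [D false]] & [D ( [B [C [D false]]] )]] & [D ~ [D true]]]]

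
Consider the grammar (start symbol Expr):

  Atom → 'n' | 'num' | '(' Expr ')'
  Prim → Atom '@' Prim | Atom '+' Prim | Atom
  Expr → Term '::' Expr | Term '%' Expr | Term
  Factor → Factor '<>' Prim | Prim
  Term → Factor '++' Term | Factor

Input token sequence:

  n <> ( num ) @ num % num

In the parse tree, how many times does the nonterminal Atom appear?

5

[Expr [Term [Factor [Factor [Prim [Atom n]]] <> [Prim [Atom ( [Expr [Term [Factor [Prim [Atom num]]]]] )] @ [Prim [Atom num]]]]] % [Expr [Term [Factor [Prim [Atom num]]]]]]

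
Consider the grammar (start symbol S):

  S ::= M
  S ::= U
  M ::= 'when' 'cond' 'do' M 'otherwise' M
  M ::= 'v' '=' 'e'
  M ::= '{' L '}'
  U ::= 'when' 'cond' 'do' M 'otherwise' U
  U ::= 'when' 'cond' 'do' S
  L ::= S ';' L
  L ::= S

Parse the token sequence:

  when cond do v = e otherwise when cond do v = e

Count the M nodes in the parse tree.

[S [U when cond do [M v = e] otherwise [U when cond do [S [M v = e]]]]]

2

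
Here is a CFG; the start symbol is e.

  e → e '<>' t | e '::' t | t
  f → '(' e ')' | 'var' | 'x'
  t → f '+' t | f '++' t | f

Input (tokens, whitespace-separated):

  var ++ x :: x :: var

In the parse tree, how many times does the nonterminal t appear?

[e [e [e [t [f var] ++ [t [f x]]]] :: [t [f x]]] :: [t [f var]]]

4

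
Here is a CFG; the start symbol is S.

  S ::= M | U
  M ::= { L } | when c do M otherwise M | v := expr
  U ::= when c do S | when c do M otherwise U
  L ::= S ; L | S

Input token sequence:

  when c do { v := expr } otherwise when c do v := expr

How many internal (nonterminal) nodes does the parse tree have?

[S [U when c do [M { [L [S [M v := expr]]] }] otherwise [U when c do [S [M v := expr]]]]]

9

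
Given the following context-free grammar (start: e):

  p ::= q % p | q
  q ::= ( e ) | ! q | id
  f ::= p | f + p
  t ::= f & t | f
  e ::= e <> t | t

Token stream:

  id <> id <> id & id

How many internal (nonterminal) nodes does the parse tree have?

[e [e [e [t [f [p [q id]]]]] <> [t [f [p [q id]]]]] <> [t [f [p [q id]]] & [t [f [p [q id]]]]]]

19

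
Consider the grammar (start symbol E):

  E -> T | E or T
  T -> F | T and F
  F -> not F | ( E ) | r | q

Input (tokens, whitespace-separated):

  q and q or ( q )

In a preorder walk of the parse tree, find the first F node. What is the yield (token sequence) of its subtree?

q

[E [E [T [T [F q]] and [F q]]] or [T [F ( [E [T [F q]]] )]]]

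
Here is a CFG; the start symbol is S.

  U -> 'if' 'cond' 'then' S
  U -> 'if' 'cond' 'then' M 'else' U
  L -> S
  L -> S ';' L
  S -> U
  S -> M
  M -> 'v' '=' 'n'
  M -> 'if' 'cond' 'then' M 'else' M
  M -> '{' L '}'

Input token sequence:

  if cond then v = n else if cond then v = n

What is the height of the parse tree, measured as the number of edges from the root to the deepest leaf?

5

[S [U if cond then [M v = n] else [U if cond then [S [M v = n]]]]]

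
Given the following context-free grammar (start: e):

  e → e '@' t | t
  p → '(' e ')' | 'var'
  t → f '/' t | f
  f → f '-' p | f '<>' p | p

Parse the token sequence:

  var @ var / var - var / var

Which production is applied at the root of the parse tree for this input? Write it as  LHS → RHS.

[e [e [t [f [p var]]]] @ [t [f [p var]] / [t [f [f [p var]] - [p var]] / [t [f [p var]]]]]]

e → e '@' t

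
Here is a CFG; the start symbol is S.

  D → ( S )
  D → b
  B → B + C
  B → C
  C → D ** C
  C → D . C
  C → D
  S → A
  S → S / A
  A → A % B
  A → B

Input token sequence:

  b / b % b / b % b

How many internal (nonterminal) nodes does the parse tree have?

23

[S [S [S [A [B [C [D b]]]]] / [A [A [B [C [D b]]]] % [B [C [D b]]]]] / [A [A [B [C [D b]]]] % [B [C [D b]]]]]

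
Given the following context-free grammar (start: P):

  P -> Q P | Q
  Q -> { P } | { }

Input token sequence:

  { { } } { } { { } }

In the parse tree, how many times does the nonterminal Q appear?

[P [Q { [P [Q { }]] }] [P [Q { }] [P [Q { [P [Q { }]] }]]]]

5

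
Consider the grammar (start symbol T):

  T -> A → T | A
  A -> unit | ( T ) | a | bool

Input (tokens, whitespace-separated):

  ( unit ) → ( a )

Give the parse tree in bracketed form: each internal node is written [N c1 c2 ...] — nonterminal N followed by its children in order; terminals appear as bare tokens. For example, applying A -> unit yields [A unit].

[T [A ( [T [A unit]] )] → [T [A ( [T [A a]] )]]]

T
A → T
( T ) → T
( A ) → T
( unit ) → T
( unit ) → A
( unit ) → ( T )
( unit ) → ( A )
( unit ) → ( a )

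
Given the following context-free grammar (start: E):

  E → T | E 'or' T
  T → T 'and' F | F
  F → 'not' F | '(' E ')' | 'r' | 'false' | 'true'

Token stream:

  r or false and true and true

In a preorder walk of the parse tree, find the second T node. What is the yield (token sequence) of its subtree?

false and true and true

[E [E [T [F r]]] or [T [T [T [F false]] and [F true]] and [F true]]]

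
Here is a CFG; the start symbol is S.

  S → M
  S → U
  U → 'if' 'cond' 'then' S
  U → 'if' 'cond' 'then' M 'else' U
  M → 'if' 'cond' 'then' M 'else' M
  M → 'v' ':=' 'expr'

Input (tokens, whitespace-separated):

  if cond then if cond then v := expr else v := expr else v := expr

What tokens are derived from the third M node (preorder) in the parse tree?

[S [M if cond then [M if cond then [M v := expr] else [M v := expr]] else [M v := expr]]]

v := expr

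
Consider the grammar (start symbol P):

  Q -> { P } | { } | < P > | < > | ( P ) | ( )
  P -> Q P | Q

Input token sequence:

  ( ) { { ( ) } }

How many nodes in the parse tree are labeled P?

4

[P [Q ( )] [P [Q { [P [Q { [P [Q ( )]] }]] }]]]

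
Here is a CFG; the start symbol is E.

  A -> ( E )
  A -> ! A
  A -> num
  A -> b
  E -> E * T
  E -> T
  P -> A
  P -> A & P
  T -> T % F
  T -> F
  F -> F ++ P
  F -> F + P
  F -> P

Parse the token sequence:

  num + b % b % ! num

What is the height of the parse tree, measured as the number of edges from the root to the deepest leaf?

[E [T [T [T [F [F [P [A num]]] + [P [A b]]]] % [F [P [A b]]]] % [F [P [A ! [A num]]]]]]

8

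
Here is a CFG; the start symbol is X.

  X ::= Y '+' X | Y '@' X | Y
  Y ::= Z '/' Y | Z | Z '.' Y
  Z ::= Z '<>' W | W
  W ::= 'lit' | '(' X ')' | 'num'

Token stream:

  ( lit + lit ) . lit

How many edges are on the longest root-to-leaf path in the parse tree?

9

[X [Y [Z [W ( [X [Y [Z [W lit]]] + [X [Y [Z [W lit]]]]] )]] . [Y [Z [W lit]]]]]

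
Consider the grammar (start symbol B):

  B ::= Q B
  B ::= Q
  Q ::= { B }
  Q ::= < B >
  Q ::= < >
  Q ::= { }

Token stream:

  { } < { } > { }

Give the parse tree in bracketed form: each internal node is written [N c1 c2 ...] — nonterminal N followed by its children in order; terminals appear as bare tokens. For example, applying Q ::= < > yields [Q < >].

[B [Q { }] [B [Q < [B [Q { }]] >] [B [Q { }]]]]

B
Q B
{ } B
{ } Q B
{ } < B > B
{ } < Q > B
{ } < { } > B
{ } < { } > Q
{ } < { } > { }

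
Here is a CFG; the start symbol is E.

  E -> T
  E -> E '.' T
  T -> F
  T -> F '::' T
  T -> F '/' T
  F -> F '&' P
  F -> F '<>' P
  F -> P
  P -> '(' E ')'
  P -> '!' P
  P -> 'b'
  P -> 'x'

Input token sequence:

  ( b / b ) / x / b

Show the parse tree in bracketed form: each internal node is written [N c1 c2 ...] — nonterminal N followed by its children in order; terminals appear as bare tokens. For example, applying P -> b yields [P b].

E
T
F / T
P / T
( E ) / T
( T ) / T
( F / T ) / T
( P / T ) / T
( b / T ) / T
( b / F ) / T
( b / P ) / T
( b / b ) / T
( b / b ) / F / T
( b / b ) / P / T
( b / b ) / x / T
( b / b ) / x / F
( b / b ) / x / P
( b / b ) / x / b

[E [T [F [P ( [E [T [F [P b]] / [T [F [P b]]]]] )]] / [T [F [P x]] / [T [F [P b]]]]]]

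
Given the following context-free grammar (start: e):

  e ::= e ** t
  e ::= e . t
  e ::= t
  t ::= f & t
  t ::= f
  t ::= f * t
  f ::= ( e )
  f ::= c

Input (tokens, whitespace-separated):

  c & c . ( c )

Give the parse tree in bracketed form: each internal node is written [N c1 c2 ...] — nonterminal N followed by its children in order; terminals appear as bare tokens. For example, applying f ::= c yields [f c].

[e [e [t [f c] & [t [f c]]]] . [t [f ( [e [t [f c]]] )]]]

e
e . t
t . t
f & t . t
c & t . t
c & f . t
c & c . t
c & c . f
c & c . ( e )
c & c . ( t )
c & c . ( f )
c & c . ( c )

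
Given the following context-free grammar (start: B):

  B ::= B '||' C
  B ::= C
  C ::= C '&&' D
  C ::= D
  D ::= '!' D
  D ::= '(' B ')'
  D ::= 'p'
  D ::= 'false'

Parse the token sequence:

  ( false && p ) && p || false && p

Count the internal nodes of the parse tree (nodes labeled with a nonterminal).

15

[B [B [C [C [D ( [B [C [C [D false]] && [D p]]] )]] && [D p]]] || [C [C [D false]] && [D p]]]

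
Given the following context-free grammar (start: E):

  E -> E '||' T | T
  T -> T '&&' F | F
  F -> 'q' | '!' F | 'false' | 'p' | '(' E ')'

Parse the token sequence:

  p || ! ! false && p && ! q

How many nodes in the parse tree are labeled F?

[E [E [T [F p]]] || [T [T [T [F ! [F ! [F false]]]] && [F p]] && [F ! [F q]]]]

7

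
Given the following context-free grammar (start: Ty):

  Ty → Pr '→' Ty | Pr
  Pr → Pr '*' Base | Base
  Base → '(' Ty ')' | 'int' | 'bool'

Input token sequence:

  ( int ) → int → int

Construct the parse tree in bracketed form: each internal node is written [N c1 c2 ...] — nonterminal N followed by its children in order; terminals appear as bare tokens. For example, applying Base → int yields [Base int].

[Ty [Pr [Base ( [Ty [Pr [Base int]]] )]] → [Ty [Pr [Base int]] → [Ty [Pr [Base int]]]]]

Ty
Pr → Ty
Base → Ty
( Ty ) → Ty
( Pr ) → Ty
( Base ) → Ty
( int ) → Ty
( int ) → Pr → Ty
( int ) → Base → Ty
( int ) → int → Ty
( int ) → int → Pr
( int ) → int → Base
( int ) → int → int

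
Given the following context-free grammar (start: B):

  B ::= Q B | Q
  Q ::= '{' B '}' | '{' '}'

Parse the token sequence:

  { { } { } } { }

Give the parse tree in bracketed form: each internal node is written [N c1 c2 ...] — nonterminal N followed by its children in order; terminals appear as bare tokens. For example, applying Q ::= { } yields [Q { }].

[B [Q { [B [Q { }] [B [Q { }]]] }] [B [Q { }]]]

B
Q B
{ B } B
{ Q B } B
{ { } B } B
{ { } Q } B
{ { } { } } B
{ { } { } } Q
{ { } { } } { }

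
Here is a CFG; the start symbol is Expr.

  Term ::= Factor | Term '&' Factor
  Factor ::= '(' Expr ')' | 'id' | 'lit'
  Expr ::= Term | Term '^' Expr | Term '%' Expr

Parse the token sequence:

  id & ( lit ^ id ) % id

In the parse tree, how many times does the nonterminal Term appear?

5

[Expr [Term [Term [Factor id]] & [Factor ( [Expr [Term [Factor lit]] ^ [Expr [Term [Factor id]]]] )]] % [Expr [Term [Factor id]]]]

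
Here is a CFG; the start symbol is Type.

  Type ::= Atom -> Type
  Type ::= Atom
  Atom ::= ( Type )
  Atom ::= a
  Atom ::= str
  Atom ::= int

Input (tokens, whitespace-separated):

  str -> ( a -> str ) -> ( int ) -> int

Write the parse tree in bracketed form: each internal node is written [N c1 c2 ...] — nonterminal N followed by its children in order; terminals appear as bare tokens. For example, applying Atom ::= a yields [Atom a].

[Type [Atom str] -> [Type [Atom ( [Type [Atom a] -> [Type [Atom str]]] )] -> [Type [Atom ( [Type [Atom int]] )] -> [Type [Atom int]]]]]

Type
Atom -> Type
str -> Type
str -> Atom -> Type
str -> ( Type ) -> Type
str -> ( Atom -> Type ) -> Type
str -> ( a -> Type ) -> Type
str -> ( a -> Atom ) -> Type
str -> ( a -> str ) -> Type
str -> ( a -> str ) -> Atom -> Type
str -> ( a -> str ) -> ( Type ) -> Type
str -> ( a -> str ) -> ( Atom ) -> Type
str -> ( a -> str ) -> ( int ) -> Type
str -> ( a -> str ) -> ( int ) -> Atom
str -> ( a -> str ) -> ( int ) -> int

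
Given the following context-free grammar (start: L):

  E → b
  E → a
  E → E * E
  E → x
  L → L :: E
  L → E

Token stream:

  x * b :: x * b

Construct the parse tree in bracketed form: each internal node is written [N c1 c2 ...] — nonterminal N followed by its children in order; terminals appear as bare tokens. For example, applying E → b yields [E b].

[L [L [E [E x] * [E b]]] :: [E [E x] * [E b]]]

L
L :: E
E :: E
E * E :: E
x * E :: E
x * b :: E
x * b :: E * E
x * b :: x * E
x * b :: x * b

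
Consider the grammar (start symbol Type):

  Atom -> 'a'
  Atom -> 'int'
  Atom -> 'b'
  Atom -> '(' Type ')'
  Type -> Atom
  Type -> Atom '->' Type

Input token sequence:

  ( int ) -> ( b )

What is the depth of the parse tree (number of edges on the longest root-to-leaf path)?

[Type [Atom ( [Type [Atom int]] )] -> [Type [Atom ( [Type [Atom b]] )]]]

5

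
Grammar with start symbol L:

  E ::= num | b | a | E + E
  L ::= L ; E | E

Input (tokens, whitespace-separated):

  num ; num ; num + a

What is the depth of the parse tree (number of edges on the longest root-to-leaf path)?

4

[L [L [L [E num]] ; [E num]] ; [E [E num] + [E a]]]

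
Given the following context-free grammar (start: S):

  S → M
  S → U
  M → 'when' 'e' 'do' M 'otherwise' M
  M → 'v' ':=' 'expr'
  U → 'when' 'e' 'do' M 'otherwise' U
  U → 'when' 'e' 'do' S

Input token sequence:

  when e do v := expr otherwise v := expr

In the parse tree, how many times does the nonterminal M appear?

[S [M when e do [M v := expr] otherwise [M v := expr]]]

3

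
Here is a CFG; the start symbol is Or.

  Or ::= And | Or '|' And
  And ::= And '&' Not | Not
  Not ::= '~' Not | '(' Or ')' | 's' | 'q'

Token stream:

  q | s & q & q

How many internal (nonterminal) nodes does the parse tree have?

[Or [Or [And [Not q]]] | [And [And [And [Not s]] & [Not q]] & [Not q]]]

10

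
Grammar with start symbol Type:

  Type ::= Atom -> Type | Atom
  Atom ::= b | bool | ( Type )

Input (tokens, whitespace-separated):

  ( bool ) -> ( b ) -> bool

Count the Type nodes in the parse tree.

5

[Type [Atom ( [Type [Atom bool]] )] -> [Type [Atom ( [Type [Atom b]] )] -> [Type [Atom bool]]]]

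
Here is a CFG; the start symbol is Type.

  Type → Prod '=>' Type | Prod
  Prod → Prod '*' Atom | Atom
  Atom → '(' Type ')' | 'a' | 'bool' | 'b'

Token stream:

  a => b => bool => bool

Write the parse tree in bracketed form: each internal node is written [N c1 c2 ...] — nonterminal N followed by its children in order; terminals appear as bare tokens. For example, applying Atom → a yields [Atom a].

Type
Prod => Type
Atom => Type
a => Type
a => Prod => Type
a => Atom => Type
a => b => Type
a => b => Prod => Type
a => b => Atom => Type
a => b => bool => Type
a => b => bool => Prod
a => b => bool => Atom
a => b => bool => bool

[Type [Prod [Atom a]] => [Type [Prod [Atom b]] => [Type [Prod [Atom bool]] => [Type [Prod [Atom bool]]]]]]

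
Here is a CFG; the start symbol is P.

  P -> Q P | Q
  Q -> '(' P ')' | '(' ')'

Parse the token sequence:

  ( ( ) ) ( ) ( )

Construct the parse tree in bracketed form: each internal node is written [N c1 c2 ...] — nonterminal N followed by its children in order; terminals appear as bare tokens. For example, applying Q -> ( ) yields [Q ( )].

[P [Q ( [P [Q ( )]] )] [P [Q ( )] [P [Q ( )]]]]

P
Q P
( P ) P
( Q ) P
( ( ) ) P
( ( ) ) Q P
( ( ) ) ( ) P
( ( ) ) ( ) Q
( ( ) ) ( ) ( )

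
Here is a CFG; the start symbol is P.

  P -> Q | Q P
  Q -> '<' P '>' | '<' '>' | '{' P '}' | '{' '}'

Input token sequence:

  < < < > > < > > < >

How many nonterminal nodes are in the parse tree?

[P [Q < [P [Q < [P [Q < >]] >] [P [Q < >]]] >] [P [Q < >]]]

10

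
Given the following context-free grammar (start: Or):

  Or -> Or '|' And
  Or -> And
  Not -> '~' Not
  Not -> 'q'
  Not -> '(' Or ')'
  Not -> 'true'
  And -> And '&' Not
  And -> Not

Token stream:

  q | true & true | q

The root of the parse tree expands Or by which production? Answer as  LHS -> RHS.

[Or [Or [Or [And [Not q]]] | [And [And [Not true]] & [Not true]]] | [And [Not q]]]

Or -> Or '|' And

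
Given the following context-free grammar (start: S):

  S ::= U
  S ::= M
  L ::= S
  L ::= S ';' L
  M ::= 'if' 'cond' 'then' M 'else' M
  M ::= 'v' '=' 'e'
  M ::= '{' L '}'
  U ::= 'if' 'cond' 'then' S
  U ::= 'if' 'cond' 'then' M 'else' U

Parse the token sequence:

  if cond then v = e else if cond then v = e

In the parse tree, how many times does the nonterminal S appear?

2

[S [U if cond then [M v = e] else [U if cond then [S [M v = e]]]]]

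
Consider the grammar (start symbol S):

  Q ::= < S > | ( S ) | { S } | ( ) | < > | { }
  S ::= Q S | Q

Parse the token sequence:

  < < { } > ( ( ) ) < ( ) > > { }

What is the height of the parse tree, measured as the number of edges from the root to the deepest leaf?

8

[S [Q < [S [Q < [S [Q { }]] >] [S [Q ( [S [Q ( )]] )] [S [Q < [S [Q ( )]] >]]]] >] [S [Q { }]]]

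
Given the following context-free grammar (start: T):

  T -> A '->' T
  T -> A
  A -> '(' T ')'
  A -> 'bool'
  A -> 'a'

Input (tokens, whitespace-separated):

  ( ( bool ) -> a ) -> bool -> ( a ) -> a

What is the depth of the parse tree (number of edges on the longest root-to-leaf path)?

[T [A ( [T [A ( [T [A bool]] )] -> [T [A a]]] )] -> [T [A bool] -> [T [A ( [T [A a]] )] -> [T [A a]]]]]

6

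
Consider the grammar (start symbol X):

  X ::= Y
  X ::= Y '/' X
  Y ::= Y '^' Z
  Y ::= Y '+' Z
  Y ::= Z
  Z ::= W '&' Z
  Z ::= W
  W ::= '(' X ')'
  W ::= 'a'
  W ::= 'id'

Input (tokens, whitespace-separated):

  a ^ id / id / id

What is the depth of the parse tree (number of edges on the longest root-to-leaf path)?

6

[X [Y [Y [Z [W a]]] ^ [Z [W id]]] / [X [Y [Z [W id]]] / [X [Y [Z [W id]]]]]]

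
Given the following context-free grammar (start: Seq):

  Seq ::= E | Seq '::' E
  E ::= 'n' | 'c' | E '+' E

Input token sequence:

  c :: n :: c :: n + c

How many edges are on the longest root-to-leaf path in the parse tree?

5

[Seq [Seq [Seq [Seq [E c]] :: [E n]] :: [E c]] :: [E [E n] + [E c]]]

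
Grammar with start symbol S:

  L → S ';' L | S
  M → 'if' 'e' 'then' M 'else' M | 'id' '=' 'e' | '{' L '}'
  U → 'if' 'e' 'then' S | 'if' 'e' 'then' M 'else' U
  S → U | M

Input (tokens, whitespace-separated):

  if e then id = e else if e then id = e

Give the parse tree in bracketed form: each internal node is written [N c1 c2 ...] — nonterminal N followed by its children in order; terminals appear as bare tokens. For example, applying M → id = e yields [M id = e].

S
U
if e then M else U
if e then id = e else U
if e then id = e else if e then S
if e then id = e else if e then M
if e then id = e else if e then id = e

[S [U if e then [M id = e] else [U if e then [S [M id = e]]]]]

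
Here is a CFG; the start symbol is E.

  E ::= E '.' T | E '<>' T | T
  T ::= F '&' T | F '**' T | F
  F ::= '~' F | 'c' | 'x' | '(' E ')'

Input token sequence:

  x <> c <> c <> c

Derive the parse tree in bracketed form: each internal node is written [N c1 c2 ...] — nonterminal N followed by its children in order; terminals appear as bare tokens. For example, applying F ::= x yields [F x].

[E [E [E [E [T [F x]]] <> [T [F c]]] <> [T [F c]]] <> [T [F c]]]

E
E <> T
E <> T <> T
E <> T <> T <> T
T <> T <> T <> T
F <> T <> T <> T
x <> T <> T <> T
x <> F <> T <> T
x <> c <> T <> T
x <> c <> F <> T
x <> c <> c <> T
x <> c <> c <> F
x <> c <> c <> c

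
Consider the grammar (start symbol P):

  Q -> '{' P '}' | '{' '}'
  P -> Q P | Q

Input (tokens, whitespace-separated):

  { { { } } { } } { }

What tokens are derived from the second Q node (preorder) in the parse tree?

[P [Q { [P [Q { [P [Q { }]] }] [P [Q { }]]] }] [P [Q { }]]]

{ { } }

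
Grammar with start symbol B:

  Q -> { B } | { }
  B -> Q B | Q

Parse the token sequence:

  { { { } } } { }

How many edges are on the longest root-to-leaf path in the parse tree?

6

[B [Q { [B [Q { [B [Q { }]] }]] }] [B [Q { }]]]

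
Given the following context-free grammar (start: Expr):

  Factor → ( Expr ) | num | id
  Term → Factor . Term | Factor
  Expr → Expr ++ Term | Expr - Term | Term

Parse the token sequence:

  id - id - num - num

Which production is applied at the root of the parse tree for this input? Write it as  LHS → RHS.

Expr → Expr - Term

[Expr [Expr [Expr [Expr [Term [Factor id]]] - [Term [Factor id]]] - [Term [Factor num]]] - [Term [Factor num]]]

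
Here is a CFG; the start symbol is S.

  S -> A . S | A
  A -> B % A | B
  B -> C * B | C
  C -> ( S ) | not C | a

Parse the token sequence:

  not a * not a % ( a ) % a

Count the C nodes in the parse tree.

[S [A [B [C not [C a]] * [B [C not [C a]]]] % [A [B [C ( [S [A [B [C a]]]] )]] % [A [B [C a]]]]]]

7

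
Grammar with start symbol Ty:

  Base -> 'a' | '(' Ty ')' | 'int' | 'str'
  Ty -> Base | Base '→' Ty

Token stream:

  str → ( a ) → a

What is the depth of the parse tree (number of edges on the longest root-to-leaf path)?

5

[Ty [Base str] → [Ty [Base ( [Ty [Base a]] )] → [Ty [Base a]]]]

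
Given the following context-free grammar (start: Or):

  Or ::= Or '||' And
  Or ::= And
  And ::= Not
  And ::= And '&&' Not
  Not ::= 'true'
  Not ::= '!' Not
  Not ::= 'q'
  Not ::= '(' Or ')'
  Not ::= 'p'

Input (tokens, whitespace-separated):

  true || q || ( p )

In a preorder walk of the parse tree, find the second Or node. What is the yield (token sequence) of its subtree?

[Or [Or [Or [And [Not true]]] || [And [Not q]]] || [And [Not ( [Or [And [Not p]]] )]]]

true || q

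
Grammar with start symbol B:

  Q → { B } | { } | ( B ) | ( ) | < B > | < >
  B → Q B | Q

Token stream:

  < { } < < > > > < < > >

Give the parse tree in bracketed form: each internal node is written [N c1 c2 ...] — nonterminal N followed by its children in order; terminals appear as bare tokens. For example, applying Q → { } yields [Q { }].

B
Q B
< B > B
< Q B > B
< { } B > B
< { } Q > B
< { } < B > > B
< { } < Q > > B
< { } < < > > > B
< { } < < > > > Q
< { } < < > > > < B >
< { } < < > > > < Q >
< { } < < > > > < < > >

[B [Q < [B [Q { }] [B [Q < [B [Q < >]] >]]] >] [B [Q < [B [Q < >]] >]]]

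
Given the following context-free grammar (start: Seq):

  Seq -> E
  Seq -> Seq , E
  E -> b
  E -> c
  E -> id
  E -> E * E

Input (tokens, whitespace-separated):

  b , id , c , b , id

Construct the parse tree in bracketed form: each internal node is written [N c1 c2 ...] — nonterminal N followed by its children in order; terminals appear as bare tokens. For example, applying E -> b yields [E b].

Seq
Seq , E
Seq , E , E
Seq , E , E , E
Seq , E , E , E , E
E , E , E , E , E
b , E , E , E , E
b , id , E , E , E
b , id , c , E , E
b , id , c , b , E
b , id , c , b , id

[Seq [Seq [Seq [Seq [Seq [E b]] , [E id]] , [E c]] , [E b]] , [E id]]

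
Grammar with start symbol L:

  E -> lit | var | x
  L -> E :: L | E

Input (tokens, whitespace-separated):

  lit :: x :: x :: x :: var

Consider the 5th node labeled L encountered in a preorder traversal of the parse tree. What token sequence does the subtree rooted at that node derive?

[L [E lit] :: [L [E x] :: [L [E x] :: [L [E x] :: [L [E var]]]]]]

var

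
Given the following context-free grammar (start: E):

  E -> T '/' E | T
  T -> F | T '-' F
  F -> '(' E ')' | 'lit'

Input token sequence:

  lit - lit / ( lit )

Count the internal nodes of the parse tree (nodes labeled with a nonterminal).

11

[E [T [T [F lit]] - [F lit]] / [E [T [F ( [E [T [F lit]]] )]]]]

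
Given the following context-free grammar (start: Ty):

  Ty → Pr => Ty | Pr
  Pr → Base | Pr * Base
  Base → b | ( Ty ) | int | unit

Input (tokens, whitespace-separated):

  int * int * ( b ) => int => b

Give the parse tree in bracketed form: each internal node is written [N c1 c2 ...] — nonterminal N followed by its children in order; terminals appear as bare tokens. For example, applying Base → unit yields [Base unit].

[Ty [Pr [Pr [Pr [Base int]] * [Base int]] * [Base ( [Ty [Pr [Base b]]] )]] => [Ty [Pr [Base int]] => [Ty [Pr [Base b]]]]]

Ty
Pr => Ty
Pr * Base => Ty
Pr * Base * Base => Ty
Base * Base * Base => Ty
int * Base * Base => Ty
int * int * Base => Ty
int * int * ( Ty ) => Ty
int * int * ( Pr ) => Ty
int * int * ( Base ) => Ty
int * int * ( b ) => Ty
int * int * ( b ) => Pr => Ty
int * int * ( b ) => Base => Ty
int * int * ( b ) => int => Ty
int * int * ( b ) => int => Pr
int * int * ( b ) => int => Base
int * int * ( b ) => int => b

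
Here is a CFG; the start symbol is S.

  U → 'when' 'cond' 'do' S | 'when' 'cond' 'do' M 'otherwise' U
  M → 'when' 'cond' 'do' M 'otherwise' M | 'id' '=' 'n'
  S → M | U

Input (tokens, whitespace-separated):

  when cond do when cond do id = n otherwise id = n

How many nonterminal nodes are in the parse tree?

[S [U when cond do [S [M when cond do [M id = n] otherwise [M id = n]]]]]

6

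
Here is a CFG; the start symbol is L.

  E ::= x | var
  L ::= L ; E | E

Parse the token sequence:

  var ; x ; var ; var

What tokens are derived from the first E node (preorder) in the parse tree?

[L [L [L [L [E var]] ; [E x]] ; [E var]] ; [E var]]

var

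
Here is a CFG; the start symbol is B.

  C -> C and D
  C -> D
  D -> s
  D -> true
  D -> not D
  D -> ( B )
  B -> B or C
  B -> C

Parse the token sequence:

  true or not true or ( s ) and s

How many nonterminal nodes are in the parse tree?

15

[B [B [B [C [D true]]] or [C [D not [D true]]]] or [C [C [D ( [B [C [D s]]] )]] and [D s]]]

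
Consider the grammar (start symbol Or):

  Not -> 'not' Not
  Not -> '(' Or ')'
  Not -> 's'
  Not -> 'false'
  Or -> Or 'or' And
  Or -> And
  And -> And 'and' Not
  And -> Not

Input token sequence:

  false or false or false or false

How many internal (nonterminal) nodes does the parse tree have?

12

[Or [Or [Or [Or [And [Not false]]] or [And [Not false]]] or [And [Not false]]] or [And [Not false]]]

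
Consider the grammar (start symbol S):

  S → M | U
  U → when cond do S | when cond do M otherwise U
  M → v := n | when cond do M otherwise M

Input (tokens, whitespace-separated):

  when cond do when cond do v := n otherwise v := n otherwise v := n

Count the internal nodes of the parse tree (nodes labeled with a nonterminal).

[S [M when cond do [M when cond do [M v := n] otherwise [M v := n]] otherwise [M v := n]]]

6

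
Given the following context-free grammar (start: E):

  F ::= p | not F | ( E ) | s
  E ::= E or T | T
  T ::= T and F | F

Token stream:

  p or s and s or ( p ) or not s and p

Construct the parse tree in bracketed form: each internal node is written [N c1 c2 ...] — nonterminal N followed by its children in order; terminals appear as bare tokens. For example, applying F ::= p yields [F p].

[E [E [E [E [T [F p]]] or [T [T [F s]] and [F s]]] or [T [F ( [E [T [F p]]] )]]] or [T [T [F not [F s]]] and [F p]]]

E
E or T
E or T or T
E or T or T or T
T or T or T or T
F or T or T or T
p or T or T or T
p or T and F or T or T
p or F and F or T or T
p or s and F or T or T
p or s and s or T or T
p or s and s or F or T
p or s and s or ( E ) or T
p or s and s or ( T ) or T
p or s and s or ( F ) or T
p or s and s or ( p ) or T
p or s and s or ( p ) or T and F
p or s and s or ( p ) or F and F
p or s and s or ( p ) or not F and F
p or s and s or ( p ) or not s and F
p or s and s or ( p ) or not s and p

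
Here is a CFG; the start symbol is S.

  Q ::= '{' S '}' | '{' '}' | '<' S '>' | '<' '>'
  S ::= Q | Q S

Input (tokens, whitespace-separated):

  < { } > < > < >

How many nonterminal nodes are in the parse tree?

8

[S [Q < [S [Q { }]] >] [S [Q < >] [S [Q < >]]]]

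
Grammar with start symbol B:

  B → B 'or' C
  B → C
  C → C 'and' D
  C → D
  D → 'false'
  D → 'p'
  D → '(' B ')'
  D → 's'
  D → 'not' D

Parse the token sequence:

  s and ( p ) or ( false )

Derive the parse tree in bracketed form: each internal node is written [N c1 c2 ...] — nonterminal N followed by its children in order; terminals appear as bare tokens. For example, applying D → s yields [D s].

B
B or C
C or C
C and D or C
D and D or C
s and D or C
s and ( B ) or C
s and ( C ) or C
s and ( D ) or C
s and ( p ) or C
s and ( p ) or D
s and ( p ) or ( B )
s and ( p ) or ( C )
s and ( p ) or ( D )
s and ( p ) or ( false )

[B [B [C [C [D s]] and [D ( [B [C [D p]]] )]]] or [C [D ( [B [C [D false]]] )]]]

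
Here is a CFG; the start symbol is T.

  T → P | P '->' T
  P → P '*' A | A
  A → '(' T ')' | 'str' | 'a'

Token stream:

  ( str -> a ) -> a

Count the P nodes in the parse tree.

4

[T [P [A ( [T [P [A str]] -> [T [P [A a]]]] )]] -> [T [P [A a]]]]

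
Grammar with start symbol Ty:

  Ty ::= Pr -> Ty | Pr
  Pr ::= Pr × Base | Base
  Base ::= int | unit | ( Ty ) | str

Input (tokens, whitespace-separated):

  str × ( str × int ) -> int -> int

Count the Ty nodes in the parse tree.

4

[Ty [Pr [Pr [Base str]] × [Base ( [Ty [Pr [Pr [Base str]] × [Base int]]] )]] -> [Ty [Pr [Base int]] -> [Ty [Pr [Base int]]]]]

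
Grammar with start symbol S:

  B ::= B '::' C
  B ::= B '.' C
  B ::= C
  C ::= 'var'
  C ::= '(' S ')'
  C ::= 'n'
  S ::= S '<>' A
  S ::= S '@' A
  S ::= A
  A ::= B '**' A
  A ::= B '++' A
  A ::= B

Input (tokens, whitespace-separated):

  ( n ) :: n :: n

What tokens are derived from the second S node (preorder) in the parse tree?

n

[S [A [B [B [B [C ( [S [A [B [C n]]]] )]] :: [C n]] :: [C n]]]]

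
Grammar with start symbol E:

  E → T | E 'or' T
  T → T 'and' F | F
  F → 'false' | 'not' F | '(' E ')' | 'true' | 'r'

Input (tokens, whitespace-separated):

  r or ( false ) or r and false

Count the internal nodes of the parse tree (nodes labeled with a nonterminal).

14

[E [E [E [T [F r]]] or [T [F ( [E [T [F false]]] )]]] or [T [T [F r]] and [F false]]]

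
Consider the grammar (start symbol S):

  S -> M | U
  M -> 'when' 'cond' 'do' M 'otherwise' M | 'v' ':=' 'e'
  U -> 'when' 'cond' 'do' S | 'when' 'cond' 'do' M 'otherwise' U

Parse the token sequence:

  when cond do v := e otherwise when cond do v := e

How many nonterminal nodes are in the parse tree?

[S [U when cond do [M v := e] otherwise [U when cond do [S [M v := e]]]]]

6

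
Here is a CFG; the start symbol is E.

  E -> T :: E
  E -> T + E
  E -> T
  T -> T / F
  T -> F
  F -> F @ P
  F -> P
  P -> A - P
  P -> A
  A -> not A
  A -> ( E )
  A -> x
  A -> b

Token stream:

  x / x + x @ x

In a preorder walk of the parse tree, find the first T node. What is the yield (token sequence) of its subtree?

[E [T [T [F [P [A x]]]] / [F [P [A x]]]] + [E [T [F [F [P [A x]]] @ [P [A x]]]]]]

x / x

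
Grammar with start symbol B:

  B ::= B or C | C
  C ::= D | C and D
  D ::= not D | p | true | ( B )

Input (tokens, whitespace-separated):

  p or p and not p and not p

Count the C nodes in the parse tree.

[B [B [C [D p]]] or [C [C [C [D p]] and [D not [D p]]] and [D not [D p]]]]

4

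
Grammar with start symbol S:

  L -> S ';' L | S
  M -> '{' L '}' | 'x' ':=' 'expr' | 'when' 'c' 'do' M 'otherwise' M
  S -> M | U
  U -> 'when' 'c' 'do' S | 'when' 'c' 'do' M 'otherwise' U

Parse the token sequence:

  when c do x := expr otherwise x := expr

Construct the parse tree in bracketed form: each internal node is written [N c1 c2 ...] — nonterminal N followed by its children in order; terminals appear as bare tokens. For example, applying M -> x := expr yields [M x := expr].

[S [M when c do [M x := expr] otherwise [M x := expr]]]

S
M
when c do M otherwise M
when c do x := expr otherwise M
when c do x := expr otherwise x := expr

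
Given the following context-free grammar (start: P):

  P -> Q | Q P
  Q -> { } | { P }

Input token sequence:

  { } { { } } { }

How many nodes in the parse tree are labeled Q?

[P [Q { }] [P [Q { [P [Q { }]] }] [P [Q { }]]]]

4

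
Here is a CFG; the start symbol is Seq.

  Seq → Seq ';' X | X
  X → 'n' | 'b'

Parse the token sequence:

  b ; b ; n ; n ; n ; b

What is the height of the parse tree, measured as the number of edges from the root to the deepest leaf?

[Seq [Seq [Seq [Seq [Seq [Seq [X b]] ; [X b]] ; [X n]] ; [X n]] ; [X n]] ; [X b]]

7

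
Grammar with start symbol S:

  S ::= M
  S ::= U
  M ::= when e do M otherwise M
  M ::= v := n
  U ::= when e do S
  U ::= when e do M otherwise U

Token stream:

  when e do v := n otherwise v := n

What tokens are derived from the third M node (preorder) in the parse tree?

v := n

[S [M when e do [M v := n] otherwise [M v := n]]]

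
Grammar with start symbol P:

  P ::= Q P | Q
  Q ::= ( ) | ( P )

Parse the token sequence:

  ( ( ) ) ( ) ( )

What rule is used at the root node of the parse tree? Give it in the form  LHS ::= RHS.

[P [Q ( [P [Q ( )]] )] [P [Q ( )] [P [Q ( )]]]]

P ::= Q P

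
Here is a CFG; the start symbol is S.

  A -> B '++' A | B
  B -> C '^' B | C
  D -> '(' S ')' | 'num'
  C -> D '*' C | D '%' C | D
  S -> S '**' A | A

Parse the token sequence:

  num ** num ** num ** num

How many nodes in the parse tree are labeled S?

[S [S [S [S [A [B [C [D num]]]]] ** [A [B [C [D num]]]]] ** [A [B [C [D num]]]]] ** [A [B [C [D num]]]]]

4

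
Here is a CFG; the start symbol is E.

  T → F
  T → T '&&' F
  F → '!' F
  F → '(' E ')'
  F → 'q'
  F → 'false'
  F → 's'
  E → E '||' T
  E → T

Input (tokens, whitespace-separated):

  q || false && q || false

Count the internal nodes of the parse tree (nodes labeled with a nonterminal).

11

[E [E [E [T [F q]]] || [T [T [F false]] && [F q]]] || [T [F false]]]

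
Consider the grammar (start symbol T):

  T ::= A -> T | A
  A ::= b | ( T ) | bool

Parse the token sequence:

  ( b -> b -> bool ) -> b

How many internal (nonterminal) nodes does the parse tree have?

[T [A ( [T [A b] -> [T [A b] -> [T [A bool]]]] )] -> [T [A b]]]

10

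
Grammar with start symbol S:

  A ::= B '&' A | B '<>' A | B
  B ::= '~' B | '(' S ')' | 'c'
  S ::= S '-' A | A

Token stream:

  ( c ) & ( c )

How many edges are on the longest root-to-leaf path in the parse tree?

[S [A [B ( [S [A [B c]]] )] & [A [B ( [S [A [B c]]] )]]]]

7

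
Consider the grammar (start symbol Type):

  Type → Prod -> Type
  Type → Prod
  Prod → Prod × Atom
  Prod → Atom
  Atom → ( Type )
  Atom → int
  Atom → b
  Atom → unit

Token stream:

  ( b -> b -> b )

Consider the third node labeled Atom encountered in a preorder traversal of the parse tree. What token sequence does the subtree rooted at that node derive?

[Type [Prod [Atom ( [Type [Prod [Atom b]] -> [Type [Prod [Atom b]] -> [Type [Prod [Atom b]]]]] )]]]

b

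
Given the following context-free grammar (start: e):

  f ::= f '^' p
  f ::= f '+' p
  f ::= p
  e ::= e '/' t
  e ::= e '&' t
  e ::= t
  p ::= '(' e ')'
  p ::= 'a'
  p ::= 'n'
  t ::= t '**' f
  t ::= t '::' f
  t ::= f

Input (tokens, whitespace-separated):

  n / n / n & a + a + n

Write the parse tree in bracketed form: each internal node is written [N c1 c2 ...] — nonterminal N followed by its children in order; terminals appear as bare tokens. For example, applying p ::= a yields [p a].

[e [e [e [e [t [f [p n]]]] / [t [f [p n]]]] / [t [f [p n]]]] & [t [f [f [f [p a]] + [p a]] + [p n]]]]

e
e & t
e / t & t
e / t / t & t
t / t / t & t
f / t / t & t
p / t / t & t
n / t / t & t
n / f / t & t
n / p / t & t
n / n / t & t
n / n / f & t
n / n / p & t
n / n / n & t
n / n / n & f
n / n / n & f + p
n / n / n & f + p + p
n / n / n & p + p + p
n / n / n & a + p + p
n / n / n & a + a + p
n / n / n & a + a + n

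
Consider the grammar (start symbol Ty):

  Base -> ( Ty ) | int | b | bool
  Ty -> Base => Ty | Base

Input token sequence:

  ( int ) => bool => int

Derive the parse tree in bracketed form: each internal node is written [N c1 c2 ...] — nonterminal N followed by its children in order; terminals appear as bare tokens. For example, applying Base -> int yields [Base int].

Ty
Base => Ty
( Ty ) => Ty
( Base ) => Ty
( int ) => Ty
( int ) => Base => Ty
( int ) => bool => Ty
( int ) => bool => Base
( int ) => bool => int

[Ty [Base ( [Ty [Base int]] )] => [Ty [Base bool] => [Ty [Base int]]]]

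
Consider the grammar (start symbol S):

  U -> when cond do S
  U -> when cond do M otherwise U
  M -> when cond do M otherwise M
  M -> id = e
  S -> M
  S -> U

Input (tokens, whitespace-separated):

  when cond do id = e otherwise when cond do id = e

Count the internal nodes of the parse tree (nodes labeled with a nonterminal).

[S [U when cond do [M id = e] otherwise [U when cond do [S [M id = e]]]]]

6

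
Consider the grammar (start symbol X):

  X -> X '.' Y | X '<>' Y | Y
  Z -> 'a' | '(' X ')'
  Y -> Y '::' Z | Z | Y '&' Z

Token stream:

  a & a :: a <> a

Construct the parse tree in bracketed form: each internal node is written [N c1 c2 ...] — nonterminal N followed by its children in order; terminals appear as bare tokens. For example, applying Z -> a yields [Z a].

[X [X [Y [Y [Y [Z a]] & [Z a]] :: [Z a]]] <> [Y [Z a]]]

X
X <> Y
Y <> Y
Y :: Z <> Y
Y & Z :: Z <> Y
Z & Z :: Z <> Y
a & Z :: Z <> Y
a & a :: Z <> Y
a & a :: a <> Y
a & a :: a <> Z
a & a :: a <> a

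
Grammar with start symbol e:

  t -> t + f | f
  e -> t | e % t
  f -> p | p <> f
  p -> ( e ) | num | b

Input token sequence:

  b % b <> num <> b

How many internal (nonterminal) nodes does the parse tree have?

[e [e [t [f [p b]]]] % [t [f [p b] <> [f [p num] <> [f [p b]]]]]]

12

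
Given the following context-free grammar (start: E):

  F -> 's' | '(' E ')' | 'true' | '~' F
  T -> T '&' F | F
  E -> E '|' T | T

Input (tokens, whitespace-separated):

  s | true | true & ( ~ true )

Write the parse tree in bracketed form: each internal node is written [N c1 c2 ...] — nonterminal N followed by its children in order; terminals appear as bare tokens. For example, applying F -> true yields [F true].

[E [E [E [T [F s]]] | [T [F true]]] | [T [T [F true]] & [F ( [E [T [F ~ [F true]]]] )]]]

E
E | T
E | T | T
T | T | T
F | T | T
s | T | T
s | F | T
s | true | T
s | true | T & F
s | true | F & F
s | true | true & F
s | true | true & ( E )
s | true | true & ( T )
s | true | true & ( F )
s | true | true & ( ~ F )
s | true | true & ( ~ true )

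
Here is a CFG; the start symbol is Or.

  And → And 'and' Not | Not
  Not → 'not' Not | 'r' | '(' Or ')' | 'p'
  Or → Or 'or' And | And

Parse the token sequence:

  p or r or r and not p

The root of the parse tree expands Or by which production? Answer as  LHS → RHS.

Or → Or 'or' And

[Or [Or [Or [And [Not p]]] or [And [Not r]]] or [And [And [Not r]] and [Not not [Not p]]]]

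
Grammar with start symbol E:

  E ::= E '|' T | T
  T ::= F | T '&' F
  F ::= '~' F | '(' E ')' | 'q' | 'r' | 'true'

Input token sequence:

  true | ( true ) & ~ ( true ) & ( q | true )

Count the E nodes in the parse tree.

[E [E [T [F true]]] | [T [T [T [F ( [E [T [F true]]] )]] & [F ~ [F ( [E [T [F true]]] )]]] & [F ( [E [E [T [F q]]] | [T [F true]]] )]]]

6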